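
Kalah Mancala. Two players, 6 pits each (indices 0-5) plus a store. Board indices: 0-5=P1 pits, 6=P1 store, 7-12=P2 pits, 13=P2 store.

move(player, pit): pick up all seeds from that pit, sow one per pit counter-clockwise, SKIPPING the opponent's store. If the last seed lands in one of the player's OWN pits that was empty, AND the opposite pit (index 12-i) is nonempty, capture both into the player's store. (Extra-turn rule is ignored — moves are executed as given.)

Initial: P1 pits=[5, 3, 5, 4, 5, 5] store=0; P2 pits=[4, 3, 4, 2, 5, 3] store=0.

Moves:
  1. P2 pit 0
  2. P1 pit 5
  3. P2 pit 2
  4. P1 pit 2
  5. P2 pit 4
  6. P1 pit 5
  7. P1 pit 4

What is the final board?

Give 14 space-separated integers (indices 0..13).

Move 1: P2 pit0 -> P1=[5,3,5,4,5,5](0) P2=[0,4,5,3,6,3](0)
Move 2: P1 pit5 -> P1=[5,3,5,4,5,0](1) P2=[1,5,6,4,6,3](0)
Move 3: P2 pit2 -> P1=[6,4,5,4,5,0](1) P2=[1,5,0,5,7,4](1)
Move 4: P1 pit2 -> P1=[6,4,0,5,6,1](2) P2=[2,5,0,5,7,4](1)
Move 5: P2 pit4 -> P1=[7,5,1,6,7,1](2) P2=[2,5,0,5,0,5](2)
Move 6: P1 pit5 -> P1=[7,5,1,6,7,0](3) P2=[2,5,0,5,0,5](2)
Move 7: P1 pit4 -> P1=[7,5,1,6,0,1](4) P2=[3,6,1,6,1,5](2)

Answer: 7 5 1 6 0 1 4 3 6 1 6 1 5 2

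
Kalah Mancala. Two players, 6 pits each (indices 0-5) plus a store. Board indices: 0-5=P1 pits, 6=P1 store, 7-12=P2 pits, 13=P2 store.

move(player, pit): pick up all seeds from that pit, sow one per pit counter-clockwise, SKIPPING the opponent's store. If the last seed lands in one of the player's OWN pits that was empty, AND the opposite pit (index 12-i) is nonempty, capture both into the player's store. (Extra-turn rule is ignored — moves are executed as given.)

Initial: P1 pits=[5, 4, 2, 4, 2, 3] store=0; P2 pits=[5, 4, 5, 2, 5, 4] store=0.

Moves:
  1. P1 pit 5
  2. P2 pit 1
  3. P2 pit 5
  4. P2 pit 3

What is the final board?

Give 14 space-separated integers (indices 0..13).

Answer: 6 5 3 5 2 0 1 6 0 6 0 7 1 3

Derivation:
Move 1: P1 pit5 -> P1=[5,4,2,4,2,0](1) P2=[6,5,5,2,5,4](0)
Move 2: P2 pit1 -> P1=[5,4,2,4,2,0](1) P2=[6,0,6,3,6,5](1)
Move 3: P2 pit5 -> P1=[6,5,3,5,2,0](1) P2=[6,0,6,3,6,0](2)
Move 4: P2 pit3 -> P1=[6,5,3,5,2,0](1) P2=[6,0,6,0,7,1](3)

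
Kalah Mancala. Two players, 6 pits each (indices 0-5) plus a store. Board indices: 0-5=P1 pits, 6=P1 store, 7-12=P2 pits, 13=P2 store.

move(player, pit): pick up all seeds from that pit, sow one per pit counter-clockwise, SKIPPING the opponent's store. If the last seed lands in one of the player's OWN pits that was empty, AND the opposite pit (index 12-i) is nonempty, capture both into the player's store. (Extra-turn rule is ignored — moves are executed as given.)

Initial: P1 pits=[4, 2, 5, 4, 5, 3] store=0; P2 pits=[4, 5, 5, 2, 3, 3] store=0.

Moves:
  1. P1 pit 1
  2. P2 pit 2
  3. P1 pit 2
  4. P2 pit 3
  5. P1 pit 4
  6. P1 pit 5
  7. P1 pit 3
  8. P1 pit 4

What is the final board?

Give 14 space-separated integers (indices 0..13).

Answer: 5 0 0 0 0 2 4 8 9 3 2 5 5 2

Derivation:
Move 1: P1 pit1 -> P1=[4,0,6,5,5,3](0) P2=[4,5,5,2,3,3](0)
Move 2: P2 pit2 -> P1=[5,0,6,5,5,3](0) P2=[4,5,0,3,4,4](1)
Move 3: P1 pit2 -> P1=[5,0,0,6,6,4](1) P2=[5,6,0,3,4,4](1)
Move 4: P2 pit3 -> P1=[5,0,0,6,6,4](1) P2=[5,6,0,0,5,5](2)
Move 5: P1 pit4 -> P1=[5,0,0,6,0,5](2) P2=[6,7,1,1,5,5](2)
Move 6: P1 pit5 -> P1=[5,0,0,6,0,0](3) P2=[7,8,2,2,5,5](2)
Move 7: P1 pit3 -> P1=[5,0,0,0,1,1](4) P2=[8,9,3,2,5,5](2)
Move 8: P1 pit4 -> P1=[5,0,0,0,0,2](4) P2=[8,9,3,2,5,5](2)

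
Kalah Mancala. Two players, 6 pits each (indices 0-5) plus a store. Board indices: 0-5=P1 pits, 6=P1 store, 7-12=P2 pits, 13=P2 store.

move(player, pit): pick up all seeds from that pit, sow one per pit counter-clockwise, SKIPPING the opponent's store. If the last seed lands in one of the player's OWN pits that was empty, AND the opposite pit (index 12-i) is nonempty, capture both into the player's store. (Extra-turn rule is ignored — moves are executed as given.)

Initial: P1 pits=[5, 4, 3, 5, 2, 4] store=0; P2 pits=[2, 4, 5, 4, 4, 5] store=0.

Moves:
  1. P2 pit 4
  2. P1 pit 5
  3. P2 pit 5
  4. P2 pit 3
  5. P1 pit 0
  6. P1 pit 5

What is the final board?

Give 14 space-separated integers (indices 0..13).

Move 1: P2 pit4 -> P1=[6,5,3,5,2,4](0) P2=[2,4,5,4,0,6](1)
Move 2: P1 pit5 -> P1=[6,5,3,5,2,0](1) P2=[3,5,6,4,0,6](1)
Move 3: P2 pit5 -> P1=[7,6,4,6,3,0](1) P2=[3,5,6,4,0,0](2)
Move 4: P2 pit3 -> P1=[8,6,4,6,3,0](1) P2=[3,5,6,0,1,1](3)
Move 5: P1 pit0 -> P1=[0,7,5,7,4,1](2) P2=[4,6,6,0,1,1](3)
Move 6: P1 pit5 -> P1=[0,7,5,7,4,0](3) P2=[4,6,6,0,1,1](3)

Answer: 0 7 5 7 4 0 3 4 6 6 0 1 1 3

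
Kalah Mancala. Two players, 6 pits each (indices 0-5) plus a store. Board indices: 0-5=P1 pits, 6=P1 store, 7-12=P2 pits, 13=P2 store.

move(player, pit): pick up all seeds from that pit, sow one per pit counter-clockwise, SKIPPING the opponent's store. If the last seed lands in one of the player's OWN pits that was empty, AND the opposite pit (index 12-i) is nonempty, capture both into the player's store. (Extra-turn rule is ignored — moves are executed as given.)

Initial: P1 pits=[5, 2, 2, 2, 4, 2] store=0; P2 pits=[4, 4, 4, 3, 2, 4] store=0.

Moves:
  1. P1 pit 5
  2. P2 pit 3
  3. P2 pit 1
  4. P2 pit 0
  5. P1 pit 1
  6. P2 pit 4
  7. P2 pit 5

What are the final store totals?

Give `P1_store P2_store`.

Move 1: P1 pit5 -> P1=[5,2,2,2,4,0](1) P2=[5,4,4,3,2,4](0)
Move 2: P2 pit3 -> P1=[5,2,2,2,4,0](1) P2=[5,4,4,0,3,5](1)
Move 3: P2 pit1 -> P1=[5,2,2,2,4,0](1) P2=[5,0,5,1,4,6](1)
Move 4: P2 pit0 -> P1=[5,2,2,2,4,0](1) P2=[0,1,6,2,5,7](1)
Move 5: P1 pit1 -> P1=[5,0,3,3,4,0](1) P2=[0,1,6,2,5,7](1)
Move 6: P2 pit4 -> P1=[6,1,4,3,4,0](1) P2=[0,1,6,2,0,8](2)
Move 7: P2 pit5 -> P1=[7,2,5,4,5,0](1) P2=[0,1,6,2,0,0](5)

Answer: 1 5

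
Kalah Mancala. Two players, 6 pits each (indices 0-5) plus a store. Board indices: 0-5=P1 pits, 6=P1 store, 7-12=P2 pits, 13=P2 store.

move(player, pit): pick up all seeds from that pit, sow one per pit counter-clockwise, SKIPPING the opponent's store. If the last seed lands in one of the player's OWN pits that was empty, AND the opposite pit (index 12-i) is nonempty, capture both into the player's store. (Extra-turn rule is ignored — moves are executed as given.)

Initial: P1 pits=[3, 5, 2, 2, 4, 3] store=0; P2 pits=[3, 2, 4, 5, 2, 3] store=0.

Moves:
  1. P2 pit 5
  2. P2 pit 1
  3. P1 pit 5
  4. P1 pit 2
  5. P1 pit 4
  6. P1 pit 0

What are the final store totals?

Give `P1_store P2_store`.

Move 1: P2 pit5 -> P1=[4,6,2,2,4,3](0) P2=[3,2,4,5,2,0](1)
Move 2: P2 pit1 -> P1=[4,6,2,2,4,3](0) P2=[3,0,5,6,2,0](1)
Move 3: P1 pit5 -> P1=[4,6,2,2,4,0](1) P2=[4,1,5,6,2,0](1)
Move 4: P1 pit2 -> P1=[4,6,0,3,5,0](1) P2=[4,1,5,6,2,0](1)
Move 5: P1 pit4 -> P1=[4,6,0,3,0,1](2) P2=[5,2,6,6,2,0](1)
Move 6: P1 pit0 -> P1=[0,7,1,4,0,1](5) P2=[5,0,6,6,2,0](1)

Answer: 5 1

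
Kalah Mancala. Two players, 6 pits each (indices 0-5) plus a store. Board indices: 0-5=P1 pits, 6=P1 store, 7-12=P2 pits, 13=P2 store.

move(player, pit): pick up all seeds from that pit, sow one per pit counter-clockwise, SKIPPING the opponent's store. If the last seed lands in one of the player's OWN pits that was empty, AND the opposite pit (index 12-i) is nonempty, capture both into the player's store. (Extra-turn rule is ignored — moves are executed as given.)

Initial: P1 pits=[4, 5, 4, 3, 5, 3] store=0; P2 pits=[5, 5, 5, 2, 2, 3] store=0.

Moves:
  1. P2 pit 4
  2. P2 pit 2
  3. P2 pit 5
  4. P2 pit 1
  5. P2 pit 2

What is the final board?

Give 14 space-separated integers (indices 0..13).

Move 1: P2 pit4 -> P1=[4,5,4,3,5,3](0) P2=[5,5,5,2,0,4](1)
Move 2: P2 pit2 -> P1=[5,5,4,3,5,3](0) P2=[5,5,0,3,1,5](2)
Move 3: P2 pit5 -> P1=[6,6,5,4,5,3](0) P2=[5,5,0,3,1,0](3)
Move 4: P2 pit1 -> P1=[6,6,5,4,5,3](0) P2=[5,0,1,4,2,1](4)
Move 5: P2 pit2 -> P1=[6,6,5,4,5,3](0) P2=[5,0,0,5,2,1](4)

Answer: 6 6 5 4 5 3 0 5 0 0 5 2 1 4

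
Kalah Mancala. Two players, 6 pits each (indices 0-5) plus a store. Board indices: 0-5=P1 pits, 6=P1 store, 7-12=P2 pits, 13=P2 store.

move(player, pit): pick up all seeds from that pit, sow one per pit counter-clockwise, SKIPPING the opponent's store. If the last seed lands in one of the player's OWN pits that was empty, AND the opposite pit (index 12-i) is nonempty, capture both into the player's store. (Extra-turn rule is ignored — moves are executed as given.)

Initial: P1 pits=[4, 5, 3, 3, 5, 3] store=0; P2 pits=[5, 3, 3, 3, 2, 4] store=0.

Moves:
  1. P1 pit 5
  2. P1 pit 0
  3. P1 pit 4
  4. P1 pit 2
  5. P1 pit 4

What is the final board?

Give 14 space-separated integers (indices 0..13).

Move 1: P1 pit5 -> P1=[4,5,3,3,5,0](1) P2=[6,4,3,3,2,4](0)
Move 2: P1 pit0 -> P1=[0,6,4,4,6,0](1) P2=[6,4,3,3,2,4](0)
Move 3: P1 pit4 -> P1=[0,6,4,4,0,1](2) P2=[7,5,4,4,2,4](0)
Move 4: P1 pit2 -> P1=[0,6,0,5,1,2](3) P2=[7,5,4,4,2,4](0)
Move 5: P1 pit4 -> P1=[0,6,0,5,0,3](3) P2=[7,5,4,4,2,4](0)

Answer: 0 6 0 5 0 3 3 7 5 4 4 2 4 0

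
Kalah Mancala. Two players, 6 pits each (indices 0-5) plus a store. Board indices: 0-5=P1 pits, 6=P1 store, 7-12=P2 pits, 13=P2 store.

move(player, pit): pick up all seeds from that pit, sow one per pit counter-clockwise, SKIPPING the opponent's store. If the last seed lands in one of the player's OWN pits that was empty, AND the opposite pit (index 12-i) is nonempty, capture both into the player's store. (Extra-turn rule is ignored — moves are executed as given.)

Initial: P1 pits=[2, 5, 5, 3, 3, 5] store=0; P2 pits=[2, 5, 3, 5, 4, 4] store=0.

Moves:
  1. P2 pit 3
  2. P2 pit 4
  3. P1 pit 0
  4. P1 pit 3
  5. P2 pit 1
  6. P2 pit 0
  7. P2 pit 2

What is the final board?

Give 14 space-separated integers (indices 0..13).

Move 1: P2 pit3 -> P1=[3,6,5,3,3,5](0) P2=[2,5,3,0,5,5](1)
Move 2: P2 pit4 -> P1=[4,7,6,3,3,5](0) P2=[2,5,3,0,0,6](2)
Move 3: P1 pit0 -> P1=[0,8,7,4,4,5](0) P2=[2,5,3,0,0,6](2)
Move 4: P1 pit3 -> P1=[0,8,7,0,5,6](1) P2=[3,5,3,0,0,6](2)
Move 5: P2 pit1 -> P1=[0,8,7,0,5,6](1) P2=[3,0,4,1,1,7](3)
Move 6: P2 pit0 -> P1=[0,8,7,0,5,6](1) P2=[0,1,5,2,1,7](3)
Move 7: P2 pit2 -> P1=[1,8,7,0,5,6](1) P2=[0,1,0,3,2,8](4)

Answer: 1 8 7 0 5 6 1 0 1 0 3 2 8 4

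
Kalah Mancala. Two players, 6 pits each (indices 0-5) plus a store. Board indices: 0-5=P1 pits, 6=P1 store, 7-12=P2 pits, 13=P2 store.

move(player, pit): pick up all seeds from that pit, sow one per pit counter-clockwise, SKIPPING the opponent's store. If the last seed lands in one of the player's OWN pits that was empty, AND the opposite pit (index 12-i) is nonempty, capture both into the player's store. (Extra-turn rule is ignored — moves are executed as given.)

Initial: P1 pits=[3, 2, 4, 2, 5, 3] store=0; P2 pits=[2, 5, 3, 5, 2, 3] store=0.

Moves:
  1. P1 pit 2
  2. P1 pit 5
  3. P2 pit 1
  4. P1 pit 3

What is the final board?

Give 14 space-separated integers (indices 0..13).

Answer: 4 2 0 0 7 1 3 3 0 5 6 3 4 1

Derivation:
Move 1: P1 pit2 -> P1=[3,2,0,3,6,4](1) P2=[2,5,3,5,2,3](0)
Move 2: P1 pit5 -> P1=[3,2,0,3,6,0](2) P2=[3,6,4,5,2,3](0)
Move 3: P2 pit1 -> P1=[4,2,0,3,6,0](2) P2=[3,0,5,6,3,4](1)
Move 4: P1 pit3 -> P1=[4,2,0,0,7,1](3) P2=[3,0,5,6,3,4](1)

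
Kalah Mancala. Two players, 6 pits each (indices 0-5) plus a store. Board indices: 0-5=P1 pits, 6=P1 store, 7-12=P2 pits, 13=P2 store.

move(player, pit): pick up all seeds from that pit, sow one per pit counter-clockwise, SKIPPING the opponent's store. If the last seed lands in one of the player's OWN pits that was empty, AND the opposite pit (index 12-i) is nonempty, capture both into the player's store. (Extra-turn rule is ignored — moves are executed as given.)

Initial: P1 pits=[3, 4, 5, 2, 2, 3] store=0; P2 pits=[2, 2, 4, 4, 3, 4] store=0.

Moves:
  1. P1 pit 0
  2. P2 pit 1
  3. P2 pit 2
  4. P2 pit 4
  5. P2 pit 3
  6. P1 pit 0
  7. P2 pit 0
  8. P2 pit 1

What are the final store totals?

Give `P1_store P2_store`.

Answer: 0 8

Derivation:
Move 1: P1 pit0 -> P1=[0,5,6,3,2,3](0) P2=[2,2,4,4,3,4](0)
Move 2: P2 pit1 -> P1=[0,5,6,3,2,3](0) P2=[2,0,5,5,3,4](0)
Move 3: P2 pit2 -> P1=[1,5,6,3,2,3](0) P2=[2,0,0,6,4,5](1)
Move 4: P2 pit4 -> P1=[2,6,6,3,2,3](0) P2=[2,0,0,6,0,6](2)
Move 5: P2 pit3 -> P1=[3,7,7,3,2,3](0) P2=[2,0,0,0,1,7](3)
Move 6: P1 pit0 -> P1=[0,8,8,4,2,3](0) P2=[2,0,0,0,1,7](3)
Move 7: P2 pit0 -> P1=[0,8,8,0,2,3](0) P2=[0,1,0,0,1,7](8)
Move 8: P2 pit1 -> P1=[0,8,8,0,2,3](0) P2=[0,0,1,0,1,7](8)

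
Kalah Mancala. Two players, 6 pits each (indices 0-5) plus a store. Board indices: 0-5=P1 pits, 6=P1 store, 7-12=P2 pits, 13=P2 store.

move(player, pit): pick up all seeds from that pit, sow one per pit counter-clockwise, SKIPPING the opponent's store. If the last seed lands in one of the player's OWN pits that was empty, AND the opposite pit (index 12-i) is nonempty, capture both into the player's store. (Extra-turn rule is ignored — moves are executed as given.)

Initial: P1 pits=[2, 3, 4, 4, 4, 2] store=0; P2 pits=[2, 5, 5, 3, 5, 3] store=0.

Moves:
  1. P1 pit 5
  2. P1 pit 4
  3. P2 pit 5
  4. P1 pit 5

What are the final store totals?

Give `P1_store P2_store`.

Answer: 3 1

Derivation:
Move 1: P1 pit5 -> P1=[2,3,4,4,4,0](1) P2=[3,5,5,3,5,3](0)
Move 2: P1 pit4 -> P1=[2,3,4,4,0,1](2) P2=[4,6,5,3,5,3](0)
Move 3: P2 pit5 -> P1=[3,4,4,4,0,1](2) P2=[4,6,5,3,5,0](1)
Move 4: P1 pit5 -> P1=[3,4,4,4,0,0](3) P2=[4,6,5,3,5,0](1)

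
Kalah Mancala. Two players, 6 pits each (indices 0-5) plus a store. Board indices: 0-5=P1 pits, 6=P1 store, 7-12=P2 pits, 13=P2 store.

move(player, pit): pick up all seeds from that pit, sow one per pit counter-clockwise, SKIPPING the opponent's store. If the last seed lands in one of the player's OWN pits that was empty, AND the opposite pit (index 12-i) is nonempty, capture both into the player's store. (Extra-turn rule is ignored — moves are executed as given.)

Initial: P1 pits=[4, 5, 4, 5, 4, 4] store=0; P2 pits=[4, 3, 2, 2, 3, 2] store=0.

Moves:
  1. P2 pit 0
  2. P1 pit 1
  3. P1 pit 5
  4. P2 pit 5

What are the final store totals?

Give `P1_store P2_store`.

Answer: 2 1

Derivation:
Move 1: P2 pit0 -> P1=[4,5,4,5,4,4](0) P2=[0,4,3,3,4,2](0)
Move 2: P1 pit1 -> P1=[4,0,5,6,5,5](1) P2=[0,4,3,3,4,2](0)
Move 3: P1 pit5 -> P1=[4,0,5,6,5,0](2) P2=[1,5,4,4,4,2](0)
Move 4: P2 pit5 -> P1=[5,0,5,6,5,0](2) P2=[1,5,4,4,4,0](1)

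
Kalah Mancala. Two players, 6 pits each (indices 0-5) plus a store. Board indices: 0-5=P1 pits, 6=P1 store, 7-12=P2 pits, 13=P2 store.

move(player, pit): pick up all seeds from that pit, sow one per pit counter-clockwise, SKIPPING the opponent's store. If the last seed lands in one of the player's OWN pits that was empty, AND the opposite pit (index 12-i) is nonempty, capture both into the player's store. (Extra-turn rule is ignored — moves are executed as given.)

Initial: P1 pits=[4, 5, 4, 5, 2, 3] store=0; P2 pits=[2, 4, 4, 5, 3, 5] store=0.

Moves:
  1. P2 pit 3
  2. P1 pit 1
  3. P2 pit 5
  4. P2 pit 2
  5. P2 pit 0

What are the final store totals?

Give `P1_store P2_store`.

Move 1: P2 pit3 -> P1=[5,6,4,5,2,3](0) P2=[2,4,4,0,4,6](1)
Move 2: P1 pit1 -> P1=[5,0,5,6,3,4](1) P2=[3,4,4,0,4,6](1)
Move 3: P2 pit5 -> P1=[6,1,6,7,4,4](1) P2=[3,4,4,0,4,0](2)
Move 4: P2 pit2 -> P1=[6,1,6,7,4,4](1) P2=[3,4,0,1,5,1](3)
Move 5: P2 pit0 -> P1=[6,1,6,7,4,4](1) P2=[0,5,1,2,5,1](3)

Answer: 1 3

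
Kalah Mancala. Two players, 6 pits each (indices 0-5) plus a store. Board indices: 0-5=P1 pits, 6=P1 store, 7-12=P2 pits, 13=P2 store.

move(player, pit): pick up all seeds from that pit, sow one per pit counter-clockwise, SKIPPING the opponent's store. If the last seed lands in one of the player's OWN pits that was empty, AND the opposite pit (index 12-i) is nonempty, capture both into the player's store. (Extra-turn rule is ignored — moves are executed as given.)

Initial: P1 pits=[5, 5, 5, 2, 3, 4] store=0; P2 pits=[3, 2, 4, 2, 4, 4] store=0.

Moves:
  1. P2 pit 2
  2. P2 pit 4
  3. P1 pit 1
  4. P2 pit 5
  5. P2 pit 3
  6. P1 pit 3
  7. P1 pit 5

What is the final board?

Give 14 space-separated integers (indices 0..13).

Move 1: P2 pit2 -> P1=[5,5,5,2,3,4](0) P2=[3,2,0,3,5,5](1)
Move 2: P2 pit4 -> P1=[6,6,6,2,3,4](0) P2=[3,2,0,3,0,6](2)
Move 3: P1 pit1 -> P1=[6,0,7,3,4,5](1) P2=[4,2,0,3,0,6](2)
Move 4: P2 pit5 -> P1=[7,1,8,4,5,5](1) P2=[4,2,0,3,0,0](3)
Move 5: P2 pit3 -> P1=[7,1,8,4,5,5](1) P2=[4,2,0,0,1,1](4)
Move 6: P1 pit3 -> P1=[7,1,8,0,6,6](2) P2=[5,2,0,0,1,1](4)
Move 7: P1 pit5 -> P1=[7,1,8,0,6,0](3) P2=[6,3,1,1,2,1](4)

Answer: 7 1 8 0 6 0 3 6 3 1 1 2 1 4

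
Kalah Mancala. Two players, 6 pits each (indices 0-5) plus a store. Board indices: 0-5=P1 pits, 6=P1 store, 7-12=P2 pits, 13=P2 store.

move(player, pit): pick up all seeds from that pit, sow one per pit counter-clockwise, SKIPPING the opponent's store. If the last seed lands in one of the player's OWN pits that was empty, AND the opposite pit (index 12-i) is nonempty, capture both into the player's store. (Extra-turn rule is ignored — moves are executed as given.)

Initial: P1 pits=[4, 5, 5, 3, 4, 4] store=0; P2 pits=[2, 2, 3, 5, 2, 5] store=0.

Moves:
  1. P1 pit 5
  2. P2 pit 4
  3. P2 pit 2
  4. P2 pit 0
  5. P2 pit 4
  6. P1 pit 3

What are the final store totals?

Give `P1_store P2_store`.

Move 1: P1 pit5 -> P1=[4,5,5,3,4,0](1) P2=[3,3,4,5,2,5](0)
Move 2: P2 pit4 -> P1=[4,5,5,3,4,0](1) P2=[3,3,4,5,0,6](1)
Move 3: P2 pit2 -> P1=[4,5,5,3,4,0](1) P2=[3,3,0,6,1,7](2)
Move 4: P2 pit0 -> P1=[4,5,5,3,4,0](1) P2=[0,4,1,7,1,7](2)
Move 5: P2 pit4 -> P1=[4,5,5,3,4,0](1) P2=[0,4,1,7,0,8](2)
Move 6: P1 pit3 -> P1=[4,5,5,0,5,1](2) P2=[0,4,1,7,0,8](2)

Answer: 2 2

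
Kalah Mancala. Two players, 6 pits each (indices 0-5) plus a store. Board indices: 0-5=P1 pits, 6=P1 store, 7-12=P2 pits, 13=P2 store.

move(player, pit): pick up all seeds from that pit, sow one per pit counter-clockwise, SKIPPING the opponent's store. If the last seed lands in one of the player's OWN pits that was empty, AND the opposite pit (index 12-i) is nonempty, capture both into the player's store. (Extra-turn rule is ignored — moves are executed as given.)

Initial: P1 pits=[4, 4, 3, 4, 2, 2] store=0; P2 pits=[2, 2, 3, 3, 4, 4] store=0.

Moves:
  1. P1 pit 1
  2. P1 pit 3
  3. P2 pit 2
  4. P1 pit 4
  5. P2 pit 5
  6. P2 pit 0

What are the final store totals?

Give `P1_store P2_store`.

Answer: 2 1

Derivation:
Move 1: P1 pit1 -> P1=[4,0,4,5,3,3](0) P2=[2,2,3,3,4,4](0)
Move 2: P1 pit3 -> P1=[4,0,4,0,4,4](1) P2=[3,3,3,3,4,4](0)
Move 3: P2 pit2 -> P1=[4,0,4,0,4,4](1) P2=[3,3,0,4,5,5](0)
Move 4: P1 pit4 -> P1=[4,0,4,0,0,5](2) P2=[4,4,0,4,5,5](0)
Move 5: P2 pit5 -> P1=[5,1,5,1,0,5](2) P2=[4,4,0,4,5,0](1)
Move 6: P2 pit0 -> P1=[5,1,5,1,0,5](2) P2=[0,5,1,5,6,0](1)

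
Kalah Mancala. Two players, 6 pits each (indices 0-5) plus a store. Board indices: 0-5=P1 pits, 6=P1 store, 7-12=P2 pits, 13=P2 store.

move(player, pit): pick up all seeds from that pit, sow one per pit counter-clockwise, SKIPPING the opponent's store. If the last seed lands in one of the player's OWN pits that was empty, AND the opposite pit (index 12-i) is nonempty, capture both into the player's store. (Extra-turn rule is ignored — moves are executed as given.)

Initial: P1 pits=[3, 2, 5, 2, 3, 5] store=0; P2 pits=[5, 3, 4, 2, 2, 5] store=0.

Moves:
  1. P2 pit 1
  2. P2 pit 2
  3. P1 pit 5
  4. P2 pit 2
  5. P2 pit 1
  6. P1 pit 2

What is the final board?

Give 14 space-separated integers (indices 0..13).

Move 1: P2 pit1 -> P1=[3,2,5,2,3,5](0) P2=[5,0,5,3,3,5](0)
Move 2: P2 pit2 -> P1=[4,2,5,2,3,5](0) P2=[5,0,0,4,4,6](1)
Move 3: P1 pit5 -> P1=[4,2,5,2,3,0](1) P2=[6,1,1,5,4,6](1)
Move 4: P2 pit2 -> P1=[4,2,5,2,3,0](1) P2=[6,1,0,6,4,6](1)
Move 5: P2 pit1 -> P1=[4,2,5,0,3,0](1) P2=[6,0,0,6,4,6](4)
Move 6: P1 pit2 -> P1=[4,2,0,1,4,1](2) P2=[7,0,0,6,4,6](4)

Answer: 4 2 0 1 4 1 2 7 0 0 6 4 6 4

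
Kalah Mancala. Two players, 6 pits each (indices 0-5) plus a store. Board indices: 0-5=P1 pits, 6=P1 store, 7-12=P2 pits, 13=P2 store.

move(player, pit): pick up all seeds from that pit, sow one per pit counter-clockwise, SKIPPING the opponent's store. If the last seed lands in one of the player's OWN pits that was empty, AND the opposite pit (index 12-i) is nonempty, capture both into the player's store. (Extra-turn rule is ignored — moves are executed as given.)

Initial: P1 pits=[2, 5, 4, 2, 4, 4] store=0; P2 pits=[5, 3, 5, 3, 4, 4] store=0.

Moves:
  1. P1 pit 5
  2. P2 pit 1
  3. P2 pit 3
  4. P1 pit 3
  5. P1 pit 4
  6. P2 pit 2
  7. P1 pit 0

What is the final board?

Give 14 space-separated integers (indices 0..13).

Move 1: P1 pit5 -> P1=[2,5,4,2,4,0](1) P2=[6,4,6,3,4,4](0)
Move 2: P2 pit1 -> P1=[2,5,4,2,4,0](1) P2=[6,0,7,4,5,5](0)
Move 3: P2 pit3 -> P1=[3,5,4,2,4,0](1) P2=[6,0,7,0,6,6](1)
Move 4: P1 pit3 -> P1=[3,5,4,0,5,0](8) P2=[0,0,7,0,6,6](1)
Move 5: P1 pit4 -> P1=[3,5,4,0,0,1](9) P2=[1,1,8,0,6,6](1)
Move 6: P2 pit2 -> P1=[4,6,5,1,0,1](9) P2=[1,1,0,1,7,7](2)
Move 7: P1 pit0 -> P1=[0,7,6,2,0,1](11) P2=[1,0,0,1,7,7](2)

Answer: 0 7 6 2 0 1 11 1 0 0 1 7 7 2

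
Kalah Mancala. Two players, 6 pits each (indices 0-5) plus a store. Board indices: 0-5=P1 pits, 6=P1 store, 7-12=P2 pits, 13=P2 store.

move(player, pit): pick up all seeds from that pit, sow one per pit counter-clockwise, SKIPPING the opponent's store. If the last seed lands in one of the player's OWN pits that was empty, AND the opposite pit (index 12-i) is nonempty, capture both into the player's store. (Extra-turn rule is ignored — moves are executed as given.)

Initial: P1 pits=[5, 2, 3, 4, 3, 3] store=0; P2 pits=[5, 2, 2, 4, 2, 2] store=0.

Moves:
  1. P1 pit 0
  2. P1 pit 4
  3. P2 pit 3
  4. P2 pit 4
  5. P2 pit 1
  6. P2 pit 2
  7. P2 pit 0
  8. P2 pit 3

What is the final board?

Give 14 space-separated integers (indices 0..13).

Move 1: P1 pit0 -> P1=[0,3,4,5,4,4](0) P2=[5,2,2,4,2,2](0)
Move 2: P1 pit4 -> P1=[0,3,4,5,0,5](1) P2=[6,3,2,4,2,2](0)
Move 3: P2 pit3 -> P1=[1,3,4,5,0,5](1) P2=[6,3,2,0,3,3](1)
Move 4: P2 pit4 -> P1=[2,3,4,5,0,5](1) P2=[6,3,2,0,0,4](2)
Move 5: P2 pit1 -> P1=[2,0,4,5,0,5](1) P2=[6,0,3,1,0,4](6)
Move 6: P2 pit2 -> P1=[2,0,4,5,0,5](1) P2=[6,0,0,2,1,5](6)
Move 7: P2 pit0 -> P1=[2,0,4,5,0,5](1) P2=[0,1,1,3,2,6](7)
Move 8: P2 pit3 -> P1=[2,0,4,5,0,5](1) P2=[0,1,1,0,3,7](8)

Answer: 2 0 4 5 0 5 1 0 1 1 0 3 7 8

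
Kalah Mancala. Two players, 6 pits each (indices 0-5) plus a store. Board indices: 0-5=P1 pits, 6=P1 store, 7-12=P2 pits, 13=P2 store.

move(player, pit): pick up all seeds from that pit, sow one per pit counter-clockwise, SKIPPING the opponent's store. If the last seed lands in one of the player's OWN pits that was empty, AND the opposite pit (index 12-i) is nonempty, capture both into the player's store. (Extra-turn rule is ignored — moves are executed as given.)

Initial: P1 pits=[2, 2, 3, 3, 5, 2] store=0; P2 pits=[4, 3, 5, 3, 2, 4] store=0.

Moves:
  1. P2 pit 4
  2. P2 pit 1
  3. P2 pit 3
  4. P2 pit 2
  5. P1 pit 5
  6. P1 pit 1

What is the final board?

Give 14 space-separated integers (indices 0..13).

Move 1: P2 pit4 -> P1=[2,2,3,3,5,2](0) P2=[4,3,5,3,0,5](1)
Move 2: P2 pit1 -> P1=[2,0,3,3,5,2](0) P2=[4,0,6,4,0,5](4)
Move 3: P2 pit3 -> P1=[3,0,3,3,5,2](0) P2=[4,0,6,0,1,6](5)
Move 4: P2 pit2 -> P1=[4,1,3,3,5,2](0) P2=[4,0,0,1,2,7](6)
Move 5: P1 pit5 -> P1=[4,1,3,3,5,0](1) P2=[5,0,0,1,2,7](6)
Move 6: P1 pit1 -> P1=[4,0,4,3,5,0](1) P2=[5,0,0,1,2,7](6)

Answer: 4 0 4 3 5 0 1 5 0 0 1 2 7 6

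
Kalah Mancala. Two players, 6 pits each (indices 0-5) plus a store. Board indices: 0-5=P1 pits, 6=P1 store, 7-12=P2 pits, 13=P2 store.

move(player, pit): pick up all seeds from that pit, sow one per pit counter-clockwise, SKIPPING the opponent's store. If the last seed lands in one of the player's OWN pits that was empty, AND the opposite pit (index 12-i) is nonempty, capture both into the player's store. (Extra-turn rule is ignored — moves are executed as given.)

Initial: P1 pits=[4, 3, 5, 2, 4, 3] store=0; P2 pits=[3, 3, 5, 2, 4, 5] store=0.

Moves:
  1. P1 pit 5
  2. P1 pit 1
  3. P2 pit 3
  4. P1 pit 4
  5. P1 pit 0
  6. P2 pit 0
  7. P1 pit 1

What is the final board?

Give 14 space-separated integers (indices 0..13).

Answer: 0 0 8 4 0 1 8 0 1 7 1 6 7 0

Derivation:
Move 1: P1 pit5 -> P1=[4,3,5,2,4,0](1) P2=[4,4,5,2,4,5](0)
Move 2: P1 pit1 -> P1=[4,0,6,3,5,0](1) P2=[4,4,5,2,4,5](0)
Move 3: P2 pit3 -> P1=[4,0,6,3,5,0](1) P2=[4,4,5,0,5,6](0)
Move 4: P1 pit4 -> P1=[4,0,6,3,0,1](2) P2=[5,5,6,0,5,6](0)
Move 5: P1 pit0 -> P1=[0,1,7,4,0,1](8) P2=[5,0,6,0,5,6](0)
Move 6: P2 pit0 -> P1=[0,1,7,4,0,1](8) P2=[0,1,7,1,6,7](0)
Move 7: P1 pit1 -> P1=[0,0,8,4,0,1](8) P2=[0,1,7,1,6,7](0)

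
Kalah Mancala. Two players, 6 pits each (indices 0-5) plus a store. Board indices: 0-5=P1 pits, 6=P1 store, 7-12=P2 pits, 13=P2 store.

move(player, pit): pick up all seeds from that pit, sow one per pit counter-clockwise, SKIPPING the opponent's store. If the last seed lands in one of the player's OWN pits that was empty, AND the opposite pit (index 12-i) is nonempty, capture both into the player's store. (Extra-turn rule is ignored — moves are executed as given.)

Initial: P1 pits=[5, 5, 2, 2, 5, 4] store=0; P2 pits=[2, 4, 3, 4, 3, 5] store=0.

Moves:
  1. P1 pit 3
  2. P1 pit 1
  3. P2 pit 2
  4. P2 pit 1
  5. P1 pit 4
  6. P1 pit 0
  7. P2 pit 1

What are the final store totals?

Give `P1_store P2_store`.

Move 1: P1 pit3 -> P1=[5,5,2,0,6,5](0) P2=[2,4,3,4,3,5](0)
Move 2: P1 pit1 -> P1=[5,0,3,1,7,6](1) P2=[2,4,3,4,3,5](0)
Move 3: P2 pit2 -> P1=[5,0,3,1,7,6](1) P2=[2,4,0,5,4,6](0)
Move 4: P2 pit1 -> P1=[5,0,3,1,7,6](1) P2=[2,0,1,6,5,7](0)
Move 5: P1 pit4 -> P1=[5,0,3,1,0,7](2) P2=[3,1,2,7,6,7](0)
Move 6: P1 pit0 -> P1=[0,1,4,2,1,8](2) P2=[3,1,2,7,6,7](0)
Move 7: P2 pit1 -> P1=[0,1,4,2,1,8](2) P2=[3,0,3,7,6,7](0)

Answer: 2 0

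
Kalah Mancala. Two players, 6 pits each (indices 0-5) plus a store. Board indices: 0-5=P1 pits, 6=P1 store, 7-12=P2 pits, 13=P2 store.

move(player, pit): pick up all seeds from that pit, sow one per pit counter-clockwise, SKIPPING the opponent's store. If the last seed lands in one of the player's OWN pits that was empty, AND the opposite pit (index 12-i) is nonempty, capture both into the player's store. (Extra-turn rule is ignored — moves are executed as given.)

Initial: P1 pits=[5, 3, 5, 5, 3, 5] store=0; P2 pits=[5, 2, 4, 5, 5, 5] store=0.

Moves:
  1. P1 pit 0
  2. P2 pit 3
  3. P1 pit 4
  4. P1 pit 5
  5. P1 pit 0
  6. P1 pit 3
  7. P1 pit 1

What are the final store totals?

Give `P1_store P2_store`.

Answer: 4 1

Derivation:
Move 1: P1 pit0 -> P1=[0,4,6,6,4,6](0) P2=[5,2,4,5,5,5](0)
Move 2: P2 pit3 -> P1=[1,5,6,6,4,6](0) P2=[5,2,4,0,6,6](1)
Move 3: P1 pit4 -> P1=[1,5,6,6,0,7](1) P2=[6,3,4,0,6,6](1)
Move 4: P1 pit5 -> P1=[1,5,6,6,0,0](2) P2=[7,4,5,1,7,7](1)
Move 5: P1 pit0 -> P1=[0,6,6,6,0,0](2) P2=[7,4,5,1,7,7](1)
Move 6: P1 pit3 -> P1=[0,6,6,0,1,1](3) P2=[8,5,6,1,7,7](1)
Move 7: P1 pit1 -> P1=[0,0,7,1,2,2](4) P2=[9,5,6,1,7,7](1)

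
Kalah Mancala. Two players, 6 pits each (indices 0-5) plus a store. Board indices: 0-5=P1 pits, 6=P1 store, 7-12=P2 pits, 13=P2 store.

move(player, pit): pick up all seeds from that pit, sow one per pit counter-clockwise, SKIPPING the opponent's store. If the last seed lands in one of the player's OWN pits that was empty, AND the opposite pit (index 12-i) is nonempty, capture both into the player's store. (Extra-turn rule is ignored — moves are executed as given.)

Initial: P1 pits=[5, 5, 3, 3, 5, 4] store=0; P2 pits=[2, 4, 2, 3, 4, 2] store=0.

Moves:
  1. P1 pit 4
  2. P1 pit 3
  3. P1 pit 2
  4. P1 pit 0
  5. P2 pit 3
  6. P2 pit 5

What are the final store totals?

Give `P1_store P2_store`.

Move 1: P1 pit4 -> P1=[5,5,3,3,0,5](1) P2=[3,5,3,3,4,2](0)
Move 2: P1 pit3 -> P1=[5,5,3,0,1,6](2) P2=[3,5,3,3,4,2](0)
Move 3: P1 pit2 -> P1=[5,5,0,1,2,7](2) P2=[3,5,3,3,4,2](0)
Move 4: P1 pit0 -> P1=[0,6,1,2,3,8](2) P2=[3,5,3,3,4,2](0)
Move 5: P2 pit3 -> P1=[0,6,1,2,3,8](2) P2=[3,5,3,0,5,3](1)
Move 6: P2 pit5 -> P1=[1,7,1,2,3,8](2) P2=[3,5,3,0,5,0](2)

Answer: 2 2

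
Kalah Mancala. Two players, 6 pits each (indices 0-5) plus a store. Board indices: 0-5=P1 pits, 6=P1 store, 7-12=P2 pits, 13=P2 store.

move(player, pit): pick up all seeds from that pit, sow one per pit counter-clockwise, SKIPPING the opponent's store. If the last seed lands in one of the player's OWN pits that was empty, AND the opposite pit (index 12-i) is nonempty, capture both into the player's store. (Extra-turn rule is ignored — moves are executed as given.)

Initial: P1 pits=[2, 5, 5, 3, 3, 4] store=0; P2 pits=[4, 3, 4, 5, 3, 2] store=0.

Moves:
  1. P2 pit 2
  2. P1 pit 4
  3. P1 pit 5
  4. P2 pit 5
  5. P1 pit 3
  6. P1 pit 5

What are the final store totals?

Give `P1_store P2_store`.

Move 1: P2 pit2 -> P1=[2,5,5,3,3,4](0) P2=[4,3,0,6,4,3](1)
Move 2: P1 pit4 -> P1=[2,5,5,3,0,5](1) P2=[5,3,0,6,4,3](1)
Move 3: P1 pit5 -> P1=[2,5,5,3,0,0](2) P2=[6,4,1,7,4,3](1)
Move 4: P2 pit5 -> P1=[3,6,5,3,0,0](2) P2=[6,4,1,7,4,0](2)
Move 5: P1 pit3 -> P1=[3,6,5,0,1,1](3) P2=[6,4,1,7,4,0](2)
Move 6: P1 pit5 -> P1=[3,6,5,0,1,0](4) P2=[6,4,1,7,4,0](2)

Answer: 4 2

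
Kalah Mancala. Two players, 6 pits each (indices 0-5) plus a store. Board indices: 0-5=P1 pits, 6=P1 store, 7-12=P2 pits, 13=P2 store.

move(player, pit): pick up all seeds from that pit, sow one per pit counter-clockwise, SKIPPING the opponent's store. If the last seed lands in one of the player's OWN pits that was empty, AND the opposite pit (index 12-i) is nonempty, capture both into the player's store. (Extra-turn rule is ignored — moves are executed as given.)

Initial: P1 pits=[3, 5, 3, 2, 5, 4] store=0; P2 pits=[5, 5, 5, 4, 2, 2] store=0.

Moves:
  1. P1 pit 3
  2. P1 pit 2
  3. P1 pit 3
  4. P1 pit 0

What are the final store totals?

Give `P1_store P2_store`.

Move 1: P1 pit3 -> P1=[3,5,3,0,6,5](0) P2=[5,5,5,4,2,2](0)
Move 2: P1 pit2 -> P1=[3,5,0,1,7,6](0) P2=[5,5,5,4,2,2](0)
Move 3: P1 pit3 -> P1=[3,5,0,0,8,6](0) P2=[5,5,5,4,2,2](0)
Move 4: P1 pit0 -> P1=[0,6,1,0,8,6](6) P2=[5,5,0,4,2,2](0)

Answer: 6 0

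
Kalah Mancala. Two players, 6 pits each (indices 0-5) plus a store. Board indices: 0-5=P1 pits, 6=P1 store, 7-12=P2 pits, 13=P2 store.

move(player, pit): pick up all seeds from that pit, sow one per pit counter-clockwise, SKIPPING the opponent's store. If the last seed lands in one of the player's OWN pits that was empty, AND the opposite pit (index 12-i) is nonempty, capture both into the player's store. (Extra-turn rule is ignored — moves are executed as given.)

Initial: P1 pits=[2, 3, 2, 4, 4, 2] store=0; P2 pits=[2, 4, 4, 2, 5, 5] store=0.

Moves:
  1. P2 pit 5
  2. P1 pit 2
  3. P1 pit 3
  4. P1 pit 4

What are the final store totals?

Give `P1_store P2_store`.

Answer: 2 1

Derivation:
Move 1: P2 pit5 -> P1=[3,4,3,5,4,2](0) P2=[2,4,4,2,5,0](1)
Move 2: P1 pit2 -> P1=[3,4,0,6,5,3](0) P2=[2,4,4,2,5,0](1)
Move 3: P1 pit3 -> P1=[3,4,0,0,6,4](1) P2=[3,5,5,2,5,0](1)
Move 4: P1 pit4 -> P1=[3,4,0,0,0,5](2) P2=[4,6,6,3,5,0](1)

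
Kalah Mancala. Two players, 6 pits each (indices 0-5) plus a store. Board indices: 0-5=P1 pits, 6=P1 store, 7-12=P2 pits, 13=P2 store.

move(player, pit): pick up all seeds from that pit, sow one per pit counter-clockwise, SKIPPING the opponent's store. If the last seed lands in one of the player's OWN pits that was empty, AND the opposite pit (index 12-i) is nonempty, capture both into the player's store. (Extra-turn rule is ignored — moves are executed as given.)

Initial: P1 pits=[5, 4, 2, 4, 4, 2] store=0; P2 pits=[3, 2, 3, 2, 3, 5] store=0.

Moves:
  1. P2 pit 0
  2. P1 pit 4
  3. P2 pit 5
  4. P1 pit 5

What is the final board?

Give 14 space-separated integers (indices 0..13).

Answer: 6 5 3 5 0 0 2 2 5 4 3 3 0 1

Derivation:
Move 1: P2 pit0 -> P1=[5,4,2,4,4,2](0) P2=[0,3,4,3,3,5](0)
Move 2: P1 pit4 -> P1=[5,4,2,4,0,3](1) P2=[1,4,4,3,3,5](0)
Move 3: P2 pit5 -> P1=[6,5,3,5,0,3](1) P2=[1,4,4,3,3,0](1)
Move 4: P1 pit5 -> P1=[6,5,3,5,0,0](2) P2=[2,5,4,3,3,0](1)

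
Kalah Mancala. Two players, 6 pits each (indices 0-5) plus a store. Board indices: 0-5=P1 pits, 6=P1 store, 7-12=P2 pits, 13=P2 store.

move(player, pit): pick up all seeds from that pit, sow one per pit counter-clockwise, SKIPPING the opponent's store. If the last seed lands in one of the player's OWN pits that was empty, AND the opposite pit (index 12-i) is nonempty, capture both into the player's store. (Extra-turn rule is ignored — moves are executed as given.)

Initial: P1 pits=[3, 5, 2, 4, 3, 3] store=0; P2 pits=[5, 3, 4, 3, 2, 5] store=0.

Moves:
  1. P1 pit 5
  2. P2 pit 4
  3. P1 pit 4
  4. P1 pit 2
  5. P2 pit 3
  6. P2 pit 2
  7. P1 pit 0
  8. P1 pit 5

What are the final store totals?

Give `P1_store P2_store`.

Answer: 8 3

Derivation:
Move 1: P1 pit5 -> P1=[3,5,2,4,3,0](1) P2=[6,4,4,3,2,5](0)
Move 2: P2 pit4 -> P1=[3,5,2,4,3,0](1) P2=[6,4,4,3,0,6](1)
Move 3: P1 pit4 -> P1=[3,5,2,4,0,1](2) P2=[7,4,4,3,0,6](1)
Move 4: P1 pit2 -> P1=[3,5,0,5,0,1](7) P2=[7,0,4,3,0,6](1)
Move 5: P2 pit3 -> P1=[3,5,0,5,0,1](7) P2=[7,0,4,0,1,7](2)
Move 6: P2 pit2 -> P1=[3,5,0,5,0,1](7) P2=[7,0,0,1,2,8](3)
Move 7: P1 pit0 -> P1=[0,6,1,6,0,1](7) P2=[7,0,0,1,2,8](3)
Move 8: P1 pit5 -> P1=[0,6,1,6,0,0](8) P2=[7,0,0,1,2,8](3)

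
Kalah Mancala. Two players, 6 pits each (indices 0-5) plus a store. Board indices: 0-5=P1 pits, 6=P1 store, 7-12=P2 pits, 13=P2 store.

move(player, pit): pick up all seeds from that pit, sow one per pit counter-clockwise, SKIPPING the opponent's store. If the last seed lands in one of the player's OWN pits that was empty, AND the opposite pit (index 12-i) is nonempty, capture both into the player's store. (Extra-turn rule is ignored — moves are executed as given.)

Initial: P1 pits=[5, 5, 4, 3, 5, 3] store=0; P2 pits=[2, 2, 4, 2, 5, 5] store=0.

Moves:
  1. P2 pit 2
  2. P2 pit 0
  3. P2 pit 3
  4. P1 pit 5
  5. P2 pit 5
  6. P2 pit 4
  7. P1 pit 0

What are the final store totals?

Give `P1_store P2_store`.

Answer: 2 8

Derivation:
Move 1: P2 pit2 -> P1=[5,5,4,3,5,3](0) P2=[2,2,0,3,6,6](1)
Move 2: P2 pit0 -> P1=[5,5,4,0,5,3](0) P2=[0,3,0,3,6,6](5)
Move 3: P2 pit3 -> P1=[5,5,4,0,5,3](0) P2=[0,3,0,0,7,7](6)
Move 4: P1 pit5 -> P1=[5,5,4,0,5,0](1) P2=[1,4,0,0,7,7](6)
Move 5: P2 pit5 -> P1=[6,6,5,1,6,1](1) P2=[1,4,0,0,7,0](7)
Move 6: P2 pit4 -> P1=[7,7,6,2,7,1](1) P2=[1,4,0,0,0,1](8)
Move 7: P1 pit0 -> P1=[0,8,7,3,8,2](2) P2=[2,4,0,0,0,1](8)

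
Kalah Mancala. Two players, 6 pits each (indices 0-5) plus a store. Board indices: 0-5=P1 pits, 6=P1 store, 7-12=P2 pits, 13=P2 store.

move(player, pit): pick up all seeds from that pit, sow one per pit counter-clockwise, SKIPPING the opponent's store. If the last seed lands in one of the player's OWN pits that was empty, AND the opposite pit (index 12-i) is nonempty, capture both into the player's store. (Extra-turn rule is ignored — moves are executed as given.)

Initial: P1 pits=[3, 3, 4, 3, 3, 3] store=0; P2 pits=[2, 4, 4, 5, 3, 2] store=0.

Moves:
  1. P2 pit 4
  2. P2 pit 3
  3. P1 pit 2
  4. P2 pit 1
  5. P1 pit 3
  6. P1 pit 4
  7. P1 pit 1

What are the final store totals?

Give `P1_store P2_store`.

Answer: 3 2

Derivation:
Move 1: P2 pit4 -> P1=[4,3,4,3,3,3](0) P2=[2,4,4,5,0,3](1)
Move 2: P2 pit3 -> P1=[5,4,4,3,3,3](0) P2=[2,4,4,0,1,4](2)
Move 3: P1 pit2 -> P1=[5,4,0,4,4,4](1) P2=[2,4,4,0,1,4](2)
Move 4: P2 pit1 -> P1=[5,4,0,4,4,4](1) P2=[2,0,5,1,2,5](2)
Move 5: P1 pit3 -> P1=[5,4,0,0,5,5](2) P2=[3,0,5,1,2,5](2)
Move 6: P1 pit4 -> P1=[5,4,0,0,0,6](3) P2=[4,1,6,1,2,5](2)
Move 7: P1 pit1 -> P1=[5,0,1,1,1,7](3) P2=[4,1,6,1,2,5](2)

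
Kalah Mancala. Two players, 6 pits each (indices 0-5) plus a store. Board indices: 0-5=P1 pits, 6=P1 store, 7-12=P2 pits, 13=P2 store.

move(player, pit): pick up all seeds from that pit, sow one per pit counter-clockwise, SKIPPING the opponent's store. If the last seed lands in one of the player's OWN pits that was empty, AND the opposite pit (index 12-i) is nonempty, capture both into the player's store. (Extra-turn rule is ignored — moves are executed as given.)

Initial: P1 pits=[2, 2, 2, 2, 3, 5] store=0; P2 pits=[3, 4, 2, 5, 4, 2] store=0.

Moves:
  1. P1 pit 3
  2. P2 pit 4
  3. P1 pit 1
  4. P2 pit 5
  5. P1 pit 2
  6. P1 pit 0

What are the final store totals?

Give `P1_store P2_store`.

Answer: 0 2

Derivation:
Move 1: P1 pit3 -> P1=[2,2,2,0,4,6](0) P2=[3,4,2,5,4,2](0)
Move 2: P2 pit4 -> P1=[3,3,2,0,4,6](0) P2=[3,4,2,5,0,3](1)
Move 3: P1 pit1 -> P1=[3,0,3,1,5,6](0) P2=[3,4,2,5,0,3](1)
Move 4: P2 pit5 -> P1=[4,1,3,1,5,6](0) P2=[3,4,2,5,0,0](2)
Move 5: P1 pit2 -> P1=[4,1,0,2,6,7](0) P2=[3,4,2,5,0,0](2)
Move 6: P1 pit0 -> P1=[0,2,1,3,7,7](0) P2=[3,4,2,5,0,0](2)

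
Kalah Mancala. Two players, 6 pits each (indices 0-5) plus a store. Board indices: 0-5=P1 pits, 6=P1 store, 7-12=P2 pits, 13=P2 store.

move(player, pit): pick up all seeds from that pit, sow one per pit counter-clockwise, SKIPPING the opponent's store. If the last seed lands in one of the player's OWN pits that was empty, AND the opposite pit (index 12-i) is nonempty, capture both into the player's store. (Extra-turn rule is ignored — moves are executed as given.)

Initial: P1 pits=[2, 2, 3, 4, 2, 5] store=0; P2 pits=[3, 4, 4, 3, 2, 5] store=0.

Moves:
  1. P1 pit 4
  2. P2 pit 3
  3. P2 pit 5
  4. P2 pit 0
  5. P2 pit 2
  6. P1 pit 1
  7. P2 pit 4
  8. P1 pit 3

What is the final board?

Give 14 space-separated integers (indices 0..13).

Move 1: P1 pit4 -> P1=[2,2,3,4,0,6](1) P2=[3,4,4,3,2,5](0)
Move 2: P2 pit3 -> P1=[2,2,3,4,0,6](1) P2=[3,4,4,0,3,6](1)
Move 3: P2 pit5 -> P1=[3,3,4,5,1,6](1) P2=[3,4,4,0,3,0](2)
Move 4: P2 pit0 -> P1=[3,3,0,5,1,6](1) P2=[0,5,5,0,3,0](7)
Move 5: P2 pit2 -> P1=[4,3,0,5,1,6](1) P2=[0,5,0,1,4,1](8)
Move 6: P1 pit1 -> P1=[4,0,1,6,2,6](1) P2=[0,5,0,1,4,1](8)
Move 7: P2 pit4 -> P1=[5,1,1,6,2,6](1) P2=[0,5,0,1,0,2](9)
Move 8: P1 pit3 -> P1=[5,1,1,0,3,7](2) P2=[1,6,1,1,0,2](9)

Answer: 5 1 1 0 3 7 2 1 6 1 1 0 2 9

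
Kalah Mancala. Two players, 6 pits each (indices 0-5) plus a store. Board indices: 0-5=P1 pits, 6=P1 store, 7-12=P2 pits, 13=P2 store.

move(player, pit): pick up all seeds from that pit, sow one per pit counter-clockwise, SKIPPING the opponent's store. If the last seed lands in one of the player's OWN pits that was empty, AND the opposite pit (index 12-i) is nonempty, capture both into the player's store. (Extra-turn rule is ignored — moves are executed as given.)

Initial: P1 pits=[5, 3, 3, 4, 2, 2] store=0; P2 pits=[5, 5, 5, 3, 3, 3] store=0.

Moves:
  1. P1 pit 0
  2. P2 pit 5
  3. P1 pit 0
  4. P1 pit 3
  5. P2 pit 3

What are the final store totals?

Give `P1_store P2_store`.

Move 1: P1 pit0 -> P1=[0,4,4,5,3,3](0) P2=[5,5,5,3,3,3](0)
Move 2: P2 pit5 -> P1=[1,5,4,5,3,3](0) P2=[5,5,5,3,3,0](1)
Move 3: P1 pit0 -> P1=[0,6,4,5,3,3](0) P2=[5,5,5,3,3,0](1)
Move 4: P1 pit3 -> P1=[0,6,4,0,4,4](1) P2=[6,6,5,3,3,0](1)
Move 5: P2 pit3 -> P1=[0,6,4,0,4,4](1) P2=[6,6,5,0,4,1](2)

Answer: 1 2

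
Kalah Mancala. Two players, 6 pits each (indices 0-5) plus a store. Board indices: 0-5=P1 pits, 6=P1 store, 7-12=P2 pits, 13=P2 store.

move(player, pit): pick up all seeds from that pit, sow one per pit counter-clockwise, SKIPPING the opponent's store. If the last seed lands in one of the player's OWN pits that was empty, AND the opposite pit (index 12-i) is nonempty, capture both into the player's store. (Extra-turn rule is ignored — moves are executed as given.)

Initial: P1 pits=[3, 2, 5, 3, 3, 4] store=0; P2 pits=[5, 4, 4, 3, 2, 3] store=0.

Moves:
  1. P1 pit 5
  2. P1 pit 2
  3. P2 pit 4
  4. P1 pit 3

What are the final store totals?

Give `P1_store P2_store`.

Move 1: P1 pit5 -> P1=[3,2,5,3,3,0](1) P2=[6,5,5,3,2,3](0)
Move 2: P1 pit2 -> P1=[3,2,0,4,4,1](2) P2=[7,5,5,3,2,3](0)
Move 3: P2 pit4 -> P1=[3,2,0,4,4,1](2) P2=[7,5,5,3,0,4](1)
Move 4: P1 pit3 -> P1=[3,2,0,0,5,2](3) P2=[8,5,5,3,0,4](1)

Answer: 3 1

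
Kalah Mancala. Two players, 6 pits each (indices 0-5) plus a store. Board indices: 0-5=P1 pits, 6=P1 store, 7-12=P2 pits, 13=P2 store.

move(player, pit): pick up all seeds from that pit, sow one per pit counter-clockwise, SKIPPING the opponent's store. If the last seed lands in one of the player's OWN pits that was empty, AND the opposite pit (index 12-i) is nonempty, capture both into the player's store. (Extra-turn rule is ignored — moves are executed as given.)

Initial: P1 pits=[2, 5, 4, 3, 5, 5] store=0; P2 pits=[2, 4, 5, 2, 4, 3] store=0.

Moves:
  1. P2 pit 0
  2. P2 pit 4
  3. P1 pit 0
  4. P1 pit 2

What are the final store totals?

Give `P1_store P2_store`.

Move 1: P2 pit0 -> P1=[2,5,4,3,5,5](0) P2=[0,5,6,2,4,3](0)
Move 2: P2 pit4 -> P1=[3,6,4,3,5,5](0) P2=[0,5,6,2,0,4](1)
Move 3: P1 pit0 -> P1=[0,7,5,4,5,5](0) P2=[0,5,6,2,0,4](1)
Move 4: P1 pit2 -> P1=[0,7,0,5,6,6](1) P2=[1,5,6,2,0,4](1)

Answer: 1 1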